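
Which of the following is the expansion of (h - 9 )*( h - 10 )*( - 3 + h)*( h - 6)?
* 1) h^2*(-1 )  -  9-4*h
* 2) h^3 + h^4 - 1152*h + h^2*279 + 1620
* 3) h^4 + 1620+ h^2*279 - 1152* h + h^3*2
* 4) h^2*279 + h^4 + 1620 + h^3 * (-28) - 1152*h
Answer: 4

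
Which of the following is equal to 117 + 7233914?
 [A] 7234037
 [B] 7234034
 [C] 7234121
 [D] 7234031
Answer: D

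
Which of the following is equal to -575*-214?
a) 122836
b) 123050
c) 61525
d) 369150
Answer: b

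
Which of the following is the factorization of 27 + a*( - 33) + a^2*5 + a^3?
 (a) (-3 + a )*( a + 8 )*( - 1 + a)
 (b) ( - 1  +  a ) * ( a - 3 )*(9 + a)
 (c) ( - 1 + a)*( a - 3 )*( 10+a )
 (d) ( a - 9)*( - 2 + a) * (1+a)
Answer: b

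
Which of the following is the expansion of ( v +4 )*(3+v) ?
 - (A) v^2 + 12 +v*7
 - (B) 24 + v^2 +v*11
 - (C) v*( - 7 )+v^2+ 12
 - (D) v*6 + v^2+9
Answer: A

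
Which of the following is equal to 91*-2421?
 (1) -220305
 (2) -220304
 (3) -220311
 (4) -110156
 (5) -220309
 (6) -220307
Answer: 3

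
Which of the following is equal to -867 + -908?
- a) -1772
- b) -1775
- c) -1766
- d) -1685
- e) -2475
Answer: b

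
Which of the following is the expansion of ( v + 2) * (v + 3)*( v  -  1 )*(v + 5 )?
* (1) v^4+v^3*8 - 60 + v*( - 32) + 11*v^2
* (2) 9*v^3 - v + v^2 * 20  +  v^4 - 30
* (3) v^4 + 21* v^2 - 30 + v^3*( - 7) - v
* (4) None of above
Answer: 4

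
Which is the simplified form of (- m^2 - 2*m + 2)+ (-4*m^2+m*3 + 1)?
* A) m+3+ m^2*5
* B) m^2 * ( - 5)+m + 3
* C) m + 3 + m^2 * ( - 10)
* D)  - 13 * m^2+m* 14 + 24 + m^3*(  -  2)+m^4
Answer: B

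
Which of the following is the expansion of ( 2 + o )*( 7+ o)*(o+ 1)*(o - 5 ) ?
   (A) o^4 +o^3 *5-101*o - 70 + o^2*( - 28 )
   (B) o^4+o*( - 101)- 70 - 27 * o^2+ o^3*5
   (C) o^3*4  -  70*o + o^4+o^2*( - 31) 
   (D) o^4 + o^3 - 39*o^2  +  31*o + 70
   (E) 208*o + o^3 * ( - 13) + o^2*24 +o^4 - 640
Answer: B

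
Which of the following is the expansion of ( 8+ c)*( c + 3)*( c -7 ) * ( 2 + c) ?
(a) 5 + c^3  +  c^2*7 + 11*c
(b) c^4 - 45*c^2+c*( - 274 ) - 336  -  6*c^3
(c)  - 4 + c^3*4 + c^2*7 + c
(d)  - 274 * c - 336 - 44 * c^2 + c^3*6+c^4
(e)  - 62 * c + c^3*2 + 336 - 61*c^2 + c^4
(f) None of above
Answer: f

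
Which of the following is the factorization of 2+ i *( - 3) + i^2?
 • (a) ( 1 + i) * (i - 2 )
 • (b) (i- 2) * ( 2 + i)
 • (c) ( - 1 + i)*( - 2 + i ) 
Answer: c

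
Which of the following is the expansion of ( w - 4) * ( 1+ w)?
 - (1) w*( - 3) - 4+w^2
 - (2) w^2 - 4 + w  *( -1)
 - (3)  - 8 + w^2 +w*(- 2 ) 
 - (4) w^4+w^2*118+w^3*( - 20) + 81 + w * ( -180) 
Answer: 1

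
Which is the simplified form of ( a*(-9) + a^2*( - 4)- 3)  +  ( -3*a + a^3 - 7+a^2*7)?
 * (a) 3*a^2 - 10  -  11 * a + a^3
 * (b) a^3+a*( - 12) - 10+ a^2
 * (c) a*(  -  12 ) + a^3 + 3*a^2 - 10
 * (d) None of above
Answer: c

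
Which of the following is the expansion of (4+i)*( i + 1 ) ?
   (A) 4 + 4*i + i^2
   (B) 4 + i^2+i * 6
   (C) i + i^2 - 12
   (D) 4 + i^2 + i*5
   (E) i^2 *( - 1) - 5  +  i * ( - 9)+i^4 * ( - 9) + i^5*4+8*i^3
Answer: D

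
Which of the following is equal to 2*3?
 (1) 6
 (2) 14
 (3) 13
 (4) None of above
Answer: 1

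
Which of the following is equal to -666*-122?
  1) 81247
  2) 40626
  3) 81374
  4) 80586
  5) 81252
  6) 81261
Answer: 5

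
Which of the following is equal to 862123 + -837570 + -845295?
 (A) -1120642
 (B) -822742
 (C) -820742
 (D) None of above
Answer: C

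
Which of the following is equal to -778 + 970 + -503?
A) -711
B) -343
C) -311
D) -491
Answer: C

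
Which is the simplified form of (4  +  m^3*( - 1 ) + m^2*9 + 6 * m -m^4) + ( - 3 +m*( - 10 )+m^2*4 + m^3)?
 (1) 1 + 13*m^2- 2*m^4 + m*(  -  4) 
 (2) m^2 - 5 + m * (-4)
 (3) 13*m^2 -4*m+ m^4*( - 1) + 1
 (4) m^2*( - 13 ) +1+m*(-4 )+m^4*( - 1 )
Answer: 3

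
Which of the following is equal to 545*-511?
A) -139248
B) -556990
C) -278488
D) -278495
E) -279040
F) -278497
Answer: D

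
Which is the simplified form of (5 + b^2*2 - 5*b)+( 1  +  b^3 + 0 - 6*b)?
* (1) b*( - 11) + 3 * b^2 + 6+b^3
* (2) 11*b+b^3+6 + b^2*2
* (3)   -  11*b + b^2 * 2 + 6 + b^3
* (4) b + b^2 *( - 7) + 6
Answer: 3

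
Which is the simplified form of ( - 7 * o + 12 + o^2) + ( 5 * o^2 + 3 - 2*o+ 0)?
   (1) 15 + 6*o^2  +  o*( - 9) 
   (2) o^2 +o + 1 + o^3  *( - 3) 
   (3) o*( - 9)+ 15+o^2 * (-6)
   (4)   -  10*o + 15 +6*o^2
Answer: 1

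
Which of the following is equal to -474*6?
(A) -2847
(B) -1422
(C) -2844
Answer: C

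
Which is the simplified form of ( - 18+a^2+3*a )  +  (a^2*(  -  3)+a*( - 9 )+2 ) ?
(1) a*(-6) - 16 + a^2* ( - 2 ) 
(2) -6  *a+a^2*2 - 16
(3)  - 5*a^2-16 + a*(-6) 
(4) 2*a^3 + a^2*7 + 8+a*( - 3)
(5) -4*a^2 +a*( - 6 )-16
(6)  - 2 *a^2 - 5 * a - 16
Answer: 1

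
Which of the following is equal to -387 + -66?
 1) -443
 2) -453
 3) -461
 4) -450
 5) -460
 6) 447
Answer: 2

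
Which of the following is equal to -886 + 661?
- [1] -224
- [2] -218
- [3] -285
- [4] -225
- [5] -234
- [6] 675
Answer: 4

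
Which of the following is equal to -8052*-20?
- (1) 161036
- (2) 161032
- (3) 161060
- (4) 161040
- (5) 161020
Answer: 4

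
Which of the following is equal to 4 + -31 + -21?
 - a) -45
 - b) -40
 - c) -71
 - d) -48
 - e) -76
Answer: d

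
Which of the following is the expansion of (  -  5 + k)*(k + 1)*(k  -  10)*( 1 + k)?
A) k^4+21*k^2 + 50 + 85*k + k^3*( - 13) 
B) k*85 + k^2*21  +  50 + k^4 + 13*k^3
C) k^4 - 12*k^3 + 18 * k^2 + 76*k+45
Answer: A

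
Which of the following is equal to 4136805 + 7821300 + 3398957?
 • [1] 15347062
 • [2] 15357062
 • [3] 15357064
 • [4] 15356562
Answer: 2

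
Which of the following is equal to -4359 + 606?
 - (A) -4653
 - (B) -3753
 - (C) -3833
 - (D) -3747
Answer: B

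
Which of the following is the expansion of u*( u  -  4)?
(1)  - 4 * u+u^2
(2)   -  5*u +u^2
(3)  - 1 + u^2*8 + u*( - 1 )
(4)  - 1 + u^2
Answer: 1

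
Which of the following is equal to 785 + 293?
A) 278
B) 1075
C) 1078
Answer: C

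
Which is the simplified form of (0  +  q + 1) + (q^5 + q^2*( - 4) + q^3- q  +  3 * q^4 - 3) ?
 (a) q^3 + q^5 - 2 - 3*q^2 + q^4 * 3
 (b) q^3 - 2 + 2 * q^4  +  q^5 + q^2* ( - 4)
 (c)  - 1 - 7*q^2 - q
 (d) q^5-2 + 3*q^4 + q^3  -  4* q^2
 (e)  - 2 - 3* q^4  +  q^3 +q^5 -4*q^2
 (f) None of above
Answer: d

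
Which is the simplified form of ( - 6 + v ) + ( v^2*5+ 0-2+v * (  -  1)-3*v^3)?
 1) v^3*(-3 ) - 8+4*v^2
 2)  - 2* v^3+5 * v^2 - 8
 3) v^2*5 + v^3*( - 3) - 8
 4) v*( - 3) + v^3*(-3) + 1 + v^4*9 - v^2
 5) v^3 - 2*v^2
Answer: 3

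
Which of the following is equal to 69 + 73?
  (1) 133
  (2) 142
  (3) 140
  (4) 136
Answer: 2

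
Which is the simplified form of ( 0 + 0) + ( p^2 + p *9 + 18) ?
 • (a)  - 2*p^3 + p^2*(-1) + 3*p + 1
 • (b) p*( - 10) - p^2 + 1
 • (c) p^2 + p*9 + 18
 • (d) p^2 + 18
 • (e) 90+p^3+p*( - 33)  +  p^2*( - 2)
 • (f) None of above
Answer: c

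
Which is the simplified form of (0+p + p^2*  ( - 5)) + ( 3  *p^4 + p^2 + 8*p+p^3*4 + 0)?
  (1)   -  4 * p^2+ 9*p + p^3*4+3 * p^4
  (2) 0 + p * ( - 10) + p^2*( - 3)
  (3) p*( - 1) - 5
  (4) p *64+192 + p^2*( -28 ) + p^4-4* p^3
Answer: 1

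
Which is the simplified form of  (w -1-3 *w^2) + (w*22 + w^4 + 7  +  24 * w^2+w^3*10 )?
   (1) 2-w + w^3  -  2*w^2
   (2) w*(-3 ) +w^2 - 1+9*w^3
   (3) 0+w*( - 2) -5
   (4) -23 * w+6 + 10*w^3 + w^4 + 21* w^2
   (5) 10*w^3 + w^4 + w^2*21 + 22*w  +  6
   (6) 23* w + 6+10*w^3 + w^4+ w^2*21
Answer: 6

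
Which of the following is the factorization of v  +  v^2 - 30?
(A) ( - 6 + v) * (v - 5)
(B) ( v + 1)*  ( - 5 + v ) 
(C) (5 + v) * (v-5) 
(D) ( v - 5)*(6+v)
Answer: D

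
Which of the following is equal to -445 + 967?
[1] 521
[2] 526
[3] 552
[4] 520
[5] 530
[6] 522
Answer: 6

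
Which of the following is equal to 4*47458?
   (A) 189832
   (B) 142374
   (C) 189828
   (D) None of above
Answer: A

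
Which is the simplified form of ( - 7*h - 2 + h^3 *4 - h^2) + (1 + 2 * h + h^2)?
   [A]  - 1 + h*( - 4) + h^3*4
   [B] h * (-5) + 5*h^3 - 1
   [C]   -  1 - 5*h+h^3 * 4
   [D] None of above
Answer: C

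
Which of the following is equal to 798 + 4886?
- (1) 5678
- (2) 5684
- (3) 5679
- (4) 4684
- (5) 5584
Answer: 2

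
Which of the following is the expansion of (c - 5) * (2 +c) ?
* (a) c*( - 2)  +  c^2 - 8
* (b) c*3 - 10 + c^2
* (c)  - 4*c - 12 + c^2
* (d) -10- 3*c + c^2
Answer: d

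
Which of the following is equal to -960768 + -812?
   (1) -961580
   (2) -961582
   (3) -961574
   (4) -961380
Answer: 1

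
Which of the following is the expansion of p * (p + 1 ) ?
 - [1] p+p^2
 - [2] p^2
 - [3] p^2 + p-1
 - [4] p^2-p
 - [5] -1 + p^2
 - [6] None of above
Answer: 1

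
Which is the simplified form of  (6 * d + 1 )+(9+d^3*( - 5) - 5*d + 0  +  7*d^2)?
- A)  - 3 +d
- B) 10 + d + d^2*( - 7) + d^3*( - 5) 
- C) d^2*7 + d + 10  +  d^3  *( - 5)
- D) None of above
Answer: C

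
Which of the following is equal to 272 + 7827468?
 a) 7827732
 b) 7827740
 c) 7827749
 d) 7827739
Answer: b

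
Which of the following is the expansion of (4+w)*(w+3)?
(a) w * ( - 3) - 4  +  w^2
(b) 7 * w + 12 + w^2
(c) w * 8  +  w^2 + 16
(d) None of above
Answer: b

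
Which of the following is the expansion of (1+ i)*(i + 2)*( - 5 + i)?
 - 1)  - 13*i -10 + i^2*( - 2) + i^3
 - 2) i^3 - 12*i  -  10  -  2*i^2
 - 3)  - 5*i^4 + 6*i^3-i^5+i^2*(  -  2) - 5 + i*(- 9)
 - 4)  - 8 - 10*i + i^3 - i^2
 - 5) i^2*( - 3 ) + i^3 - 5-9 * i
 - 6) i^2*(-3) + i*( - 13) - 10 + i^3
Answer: 1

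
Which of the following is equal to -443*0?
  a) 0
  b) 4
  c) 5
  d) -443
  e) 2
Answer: a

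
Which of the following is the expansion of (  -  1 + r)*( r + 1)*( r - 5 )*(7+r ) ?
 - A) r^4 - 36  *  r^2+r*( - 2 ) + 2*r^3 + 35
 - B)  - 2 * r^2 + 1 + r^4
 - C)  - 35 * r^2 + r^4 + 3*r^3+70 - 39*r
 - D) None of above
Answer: A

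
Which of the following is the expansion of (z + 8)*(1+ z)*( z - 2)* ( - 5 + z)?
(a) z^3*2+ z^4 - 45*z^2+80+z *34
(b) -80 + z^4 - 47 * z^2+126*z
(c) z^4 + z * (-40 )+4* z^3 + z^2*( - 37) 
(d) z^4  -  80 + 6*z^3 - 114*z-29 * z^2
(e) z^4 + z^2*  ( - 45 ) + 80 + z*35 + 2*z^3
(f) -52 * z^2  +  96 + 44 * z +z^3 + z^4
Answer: a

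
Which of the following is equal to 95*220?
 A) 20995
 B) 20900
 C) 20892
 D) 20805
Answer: B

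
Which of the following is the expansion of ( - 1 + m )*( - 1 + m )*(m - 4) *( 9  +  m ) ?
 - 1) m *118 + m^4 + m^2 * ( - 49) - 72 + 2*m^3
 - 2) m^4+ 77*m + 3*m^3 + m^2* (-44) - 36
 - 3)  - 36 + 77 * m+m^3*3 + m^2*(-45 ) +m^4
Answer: 3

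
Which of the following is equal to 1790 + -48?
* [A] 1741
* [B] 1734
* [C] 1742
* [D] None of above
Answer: C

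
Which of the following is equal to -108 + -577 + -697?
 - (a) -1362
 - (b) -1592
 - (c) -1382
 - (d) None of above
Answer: c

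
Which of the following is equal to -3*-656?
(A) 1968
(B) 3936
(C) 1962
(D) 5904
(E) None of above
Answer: A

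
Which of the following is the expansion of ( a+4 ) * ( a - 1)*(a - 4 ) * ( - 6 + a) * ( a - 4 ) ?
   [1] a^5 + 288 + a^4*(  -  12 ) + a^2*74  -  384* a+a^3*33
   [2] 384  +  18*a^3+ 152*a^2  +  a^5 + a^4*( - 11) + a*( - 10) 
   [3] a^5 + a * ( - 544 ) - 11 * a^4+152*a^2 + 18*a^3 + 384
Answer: 3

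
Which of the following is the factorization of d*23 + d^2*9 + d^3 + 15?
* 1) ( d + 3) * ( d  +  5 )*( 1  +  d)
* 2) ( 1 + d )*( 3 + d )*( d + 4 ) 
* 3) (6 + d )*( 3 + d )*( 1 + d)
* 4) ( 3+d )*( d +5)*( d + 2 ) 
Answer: 1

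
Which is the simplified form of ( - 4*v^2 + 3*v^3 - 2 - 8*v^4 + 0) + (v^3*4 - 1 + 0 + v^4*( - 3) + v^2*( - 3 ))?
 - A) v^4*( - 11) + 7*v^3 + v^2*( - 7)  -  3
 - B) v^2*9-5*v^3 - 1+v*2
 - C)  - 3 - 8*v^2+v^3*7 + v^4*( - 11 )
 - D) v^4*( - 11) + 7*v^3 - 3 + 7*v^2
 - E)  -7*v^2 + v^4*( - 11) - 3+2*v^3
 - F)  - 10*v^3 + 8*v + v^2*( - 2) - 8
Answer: A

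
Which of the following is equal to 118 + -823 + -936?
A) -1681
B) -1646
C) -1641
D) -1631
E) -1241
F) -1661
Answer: C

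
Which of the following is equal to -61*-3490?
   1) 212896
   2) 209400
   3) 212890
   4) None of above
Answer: 3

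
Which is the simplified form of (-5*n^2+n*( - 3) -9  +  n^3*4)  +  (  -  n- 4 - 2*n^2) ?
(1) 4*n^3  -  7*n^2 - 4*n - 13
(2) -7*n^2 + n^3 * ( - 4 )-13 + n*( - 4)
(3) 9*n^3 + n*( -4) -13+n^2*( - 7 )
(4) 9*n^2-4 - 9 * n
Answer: 1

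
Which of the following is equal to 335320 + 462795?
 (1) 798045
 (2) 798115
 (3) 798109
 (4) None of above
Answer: 2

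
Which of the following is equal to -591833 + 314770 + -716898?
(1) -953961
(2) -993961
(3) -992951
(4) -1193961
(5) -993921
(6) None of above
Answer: 2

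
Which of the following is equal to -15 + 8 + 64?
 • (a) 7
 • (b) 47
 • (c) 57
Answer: c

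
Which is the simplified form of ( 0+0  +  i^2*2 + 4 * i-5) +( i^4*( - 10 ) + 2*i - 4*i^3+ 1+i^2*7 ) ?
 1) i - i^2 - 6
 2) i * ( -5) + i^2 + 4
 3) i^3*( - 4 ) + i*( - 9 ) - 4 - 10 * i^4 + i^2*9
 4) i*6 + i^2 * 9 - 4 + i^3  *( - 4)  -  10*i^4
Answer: 4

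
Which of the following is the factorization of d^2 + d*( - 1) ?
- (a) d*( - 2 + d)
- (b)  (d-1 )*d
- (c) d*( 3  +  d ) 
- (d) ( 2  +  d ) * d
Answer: b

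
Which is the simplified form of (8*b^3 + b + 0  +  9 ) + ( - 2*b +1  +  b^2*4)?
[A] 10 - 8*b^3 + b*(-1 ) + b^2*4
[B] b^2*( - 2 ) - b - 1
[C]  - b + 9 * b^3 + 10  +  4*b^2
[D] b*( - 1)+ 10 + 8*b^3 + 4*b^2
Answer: D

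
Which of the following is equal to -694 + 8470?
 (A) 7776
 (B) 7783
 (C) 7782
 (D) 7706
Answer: A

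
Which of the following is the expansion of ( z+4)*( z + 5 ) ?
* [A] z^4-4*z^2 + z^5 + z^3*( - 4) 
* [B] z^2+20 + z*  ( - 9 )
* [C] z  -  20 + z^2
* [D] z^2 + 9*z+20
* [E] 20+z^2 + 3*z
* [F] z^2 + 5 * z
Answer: D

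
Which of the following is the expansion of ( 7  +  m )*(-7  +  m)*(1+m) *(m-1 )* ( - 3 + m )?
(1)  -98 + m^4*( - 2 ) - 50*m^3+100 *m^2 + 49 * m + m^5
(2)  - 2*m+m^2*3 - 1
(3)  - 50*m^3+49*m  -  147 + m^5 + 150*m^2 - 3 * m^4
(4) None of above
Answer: 3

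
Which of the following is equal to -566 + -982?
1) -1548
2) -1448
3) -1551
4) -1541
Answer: 1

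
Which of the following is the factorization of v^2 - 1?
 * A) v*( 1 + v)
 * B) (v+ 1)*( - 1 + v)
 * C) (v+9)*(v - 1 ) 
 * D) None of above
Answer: B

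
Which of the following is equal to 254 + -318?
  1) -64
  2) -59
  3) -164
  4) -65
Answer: 1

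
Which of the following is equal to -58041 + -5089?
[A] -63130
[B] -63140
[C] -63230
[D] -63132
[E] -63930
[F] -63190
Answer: A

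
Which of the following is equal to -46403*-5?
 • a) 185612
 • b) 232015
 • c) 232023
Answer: b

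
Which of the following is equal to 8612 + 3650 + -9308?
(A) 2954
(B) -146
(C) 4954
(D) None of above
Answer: A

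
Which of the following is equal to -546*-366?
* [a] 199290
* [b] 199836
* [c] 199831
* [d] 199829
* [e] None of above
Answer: b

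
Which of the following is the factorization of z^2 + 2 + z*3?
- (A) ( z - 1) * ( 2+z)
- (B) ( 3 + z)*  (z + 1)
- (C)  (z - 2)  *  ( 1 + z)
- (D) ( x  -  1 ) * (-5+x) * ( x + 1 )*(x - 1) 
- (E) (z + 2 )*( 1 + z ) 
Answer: E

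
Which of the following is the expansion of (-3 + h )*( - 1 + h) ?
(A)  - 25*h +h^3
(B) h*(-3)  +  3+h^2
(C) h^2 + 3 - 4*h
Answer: C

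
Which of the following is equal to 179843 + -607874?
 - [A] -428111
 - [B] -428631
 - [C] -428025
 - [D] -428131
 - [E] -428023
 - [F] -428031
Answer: F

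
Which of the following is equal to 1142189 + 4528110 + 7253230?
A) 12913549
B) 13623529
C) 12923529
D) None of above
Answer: C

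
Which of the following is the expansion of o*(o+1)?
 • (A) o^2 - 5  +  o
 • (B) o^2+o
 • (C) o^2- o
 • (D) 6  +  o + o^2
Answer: B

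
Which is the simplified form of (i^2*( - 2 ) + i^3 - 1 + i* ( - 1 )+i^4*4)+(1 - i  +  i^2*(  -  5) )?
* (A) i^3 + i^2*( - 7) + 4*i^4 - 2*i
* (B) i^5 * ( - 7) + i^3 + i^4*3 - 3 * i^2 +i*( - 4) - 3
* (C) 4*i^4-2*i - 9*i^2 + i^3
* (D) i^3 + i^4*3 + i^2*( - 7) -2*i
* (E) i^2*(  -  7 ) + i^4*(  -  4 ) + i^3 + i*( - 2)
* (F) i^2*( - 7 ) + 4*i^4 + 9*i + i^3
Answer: A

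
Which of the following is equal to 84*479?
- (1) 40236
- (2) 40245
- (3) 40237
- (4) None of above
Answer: 1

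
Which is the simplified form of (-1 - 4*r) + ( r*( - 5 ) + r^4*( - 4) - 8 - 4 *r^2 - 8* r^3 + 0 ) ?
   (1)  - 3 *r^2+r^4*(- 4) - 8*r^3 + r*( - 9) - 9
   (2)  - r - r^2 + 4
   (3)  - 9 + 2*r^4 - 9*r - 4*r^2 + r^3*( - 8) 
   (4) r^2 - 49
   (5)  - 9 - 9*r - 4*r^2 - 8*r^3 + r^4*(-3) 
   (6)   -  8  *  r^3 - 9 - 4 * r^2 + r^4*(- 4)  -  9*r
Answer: 6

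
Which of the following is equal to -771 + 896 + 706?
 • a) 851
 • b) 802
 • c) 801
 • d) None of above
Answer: d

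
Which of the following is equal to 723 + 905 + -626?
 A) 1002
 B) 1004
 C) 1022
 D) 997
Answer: A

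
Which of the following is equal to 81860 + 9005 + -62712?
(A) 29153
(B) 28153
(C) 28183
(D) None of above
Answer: B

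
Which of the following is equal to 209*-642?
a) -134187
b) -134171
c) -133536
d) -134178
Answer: d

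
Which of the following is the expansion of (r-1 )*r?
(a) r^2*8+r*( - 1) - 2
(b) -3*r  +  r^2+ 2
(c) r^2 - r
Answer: c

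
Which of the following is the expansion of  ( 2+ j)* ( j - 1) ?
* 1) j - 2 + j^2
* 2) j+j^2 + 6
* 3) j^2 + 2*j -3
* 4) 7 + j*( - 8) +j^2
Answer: 1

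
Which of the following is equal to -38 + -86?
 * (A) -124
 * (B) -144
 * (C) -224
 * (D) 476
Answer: A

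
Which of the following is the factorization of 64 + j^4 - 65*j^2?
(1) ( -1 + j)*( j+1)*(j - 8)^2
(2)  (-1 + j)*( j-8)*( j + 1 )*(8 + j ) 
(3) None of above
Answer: 2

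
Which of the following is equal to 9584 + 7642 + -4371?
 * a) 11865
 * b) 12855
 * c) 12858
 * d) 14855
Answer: b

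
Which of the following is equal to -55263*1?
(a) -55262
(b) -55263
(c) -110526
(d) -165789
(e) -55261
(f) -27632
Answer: b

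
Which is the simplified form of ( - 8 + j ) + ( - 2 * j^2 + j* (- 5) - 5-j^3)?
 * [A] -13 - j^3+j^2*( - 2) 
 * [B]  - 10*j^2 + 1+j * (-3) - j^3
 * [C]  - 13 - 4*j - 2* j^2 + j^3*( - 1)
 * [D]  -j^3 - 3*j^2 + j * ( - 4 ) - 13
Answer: C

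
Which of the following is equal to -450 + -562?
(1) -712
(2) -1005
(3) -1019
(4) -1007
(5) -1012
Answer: 5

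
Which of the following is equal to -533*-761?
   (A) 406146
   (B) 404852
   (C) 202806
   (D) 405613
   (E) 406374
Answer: D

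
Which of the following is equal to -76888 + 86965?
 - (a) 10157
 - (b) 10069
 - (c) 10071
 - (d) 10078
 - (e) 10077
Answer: e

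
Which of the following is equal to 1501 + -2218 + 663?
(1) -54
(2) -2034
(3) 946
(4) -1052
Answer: 1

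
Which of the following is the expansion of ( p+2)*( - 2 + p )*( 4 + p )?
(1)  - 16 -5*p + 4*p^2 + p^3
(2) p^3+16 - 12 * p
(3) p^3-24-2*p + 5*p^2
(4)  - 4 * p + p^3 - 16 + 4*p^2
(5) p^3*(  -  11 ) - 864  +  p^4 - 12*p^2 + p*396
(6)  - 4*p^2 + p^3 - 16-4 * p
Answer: 4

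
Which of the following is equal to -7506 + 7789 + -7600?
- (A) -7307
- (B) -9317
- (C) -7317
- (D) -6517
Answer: C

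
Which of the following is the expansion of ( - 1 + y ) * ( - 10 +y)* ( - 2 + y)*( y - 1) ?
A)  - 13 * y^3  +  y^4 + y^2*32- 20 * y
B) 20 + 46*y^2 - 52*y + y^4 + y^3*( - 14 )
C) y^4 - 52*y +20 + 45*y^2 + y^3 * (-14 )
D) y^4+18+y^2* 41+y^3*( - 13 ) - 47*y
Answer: C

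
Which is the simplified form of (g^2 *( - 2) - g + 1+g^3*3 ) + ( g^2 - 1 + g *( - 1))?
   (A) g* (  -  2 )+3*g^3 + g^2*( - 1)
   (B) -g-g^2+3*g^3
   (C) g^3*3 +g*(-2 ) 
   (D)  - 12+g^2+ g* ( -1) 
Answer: A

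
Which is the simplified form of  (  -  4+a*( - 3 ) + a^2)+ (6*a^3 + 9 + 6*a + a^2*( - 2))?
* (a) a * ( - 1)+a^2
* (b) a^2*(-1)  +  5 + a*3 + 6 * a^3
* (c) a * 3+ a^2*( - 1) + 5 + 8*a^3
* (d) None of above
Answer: b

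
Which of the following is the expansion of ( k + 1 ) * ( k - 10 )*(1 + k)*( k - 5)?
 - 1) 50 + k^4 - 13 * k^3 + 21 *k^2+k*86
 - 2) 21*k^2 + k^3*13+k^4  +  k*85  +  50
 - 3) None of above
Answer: 3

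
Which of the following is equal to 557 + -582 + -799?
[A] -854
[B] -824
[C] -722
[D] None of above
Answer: B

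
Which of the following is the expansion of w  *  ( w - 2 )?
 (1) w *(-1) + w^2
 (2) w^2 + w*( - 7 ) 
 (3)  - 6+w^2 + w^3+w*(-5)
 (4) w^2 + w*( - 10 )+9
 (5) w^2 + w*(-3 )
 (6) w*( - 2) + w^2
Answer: 6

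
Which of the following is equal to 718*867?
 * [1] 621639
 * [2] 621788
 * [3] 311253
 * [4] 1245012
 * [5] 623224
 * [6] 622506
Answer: 6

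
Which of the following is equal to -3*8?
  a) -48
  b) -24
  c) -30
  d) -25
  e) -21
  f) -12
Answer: b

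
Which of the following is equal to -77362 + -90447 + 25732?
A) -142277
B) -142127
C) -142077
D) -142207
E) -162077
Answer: C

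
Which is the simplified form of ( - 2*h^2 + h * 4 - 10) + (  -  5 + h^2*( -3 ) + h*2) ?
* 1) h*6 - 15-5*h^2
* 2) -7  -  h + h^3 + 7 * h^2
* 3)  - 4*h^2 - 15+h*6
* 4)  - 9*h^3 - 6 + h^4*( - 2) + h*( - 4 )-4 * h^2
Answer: 1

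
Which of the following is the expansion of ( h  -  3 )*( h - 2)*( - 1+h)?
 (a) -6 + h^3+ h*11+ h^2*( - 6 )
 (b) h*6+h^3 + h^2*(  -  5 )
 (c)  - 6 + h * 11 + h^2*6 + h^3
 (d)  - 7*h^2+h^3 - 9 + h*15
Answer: a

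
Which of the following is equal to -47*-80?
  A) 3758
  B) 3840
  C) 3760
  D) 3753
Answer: C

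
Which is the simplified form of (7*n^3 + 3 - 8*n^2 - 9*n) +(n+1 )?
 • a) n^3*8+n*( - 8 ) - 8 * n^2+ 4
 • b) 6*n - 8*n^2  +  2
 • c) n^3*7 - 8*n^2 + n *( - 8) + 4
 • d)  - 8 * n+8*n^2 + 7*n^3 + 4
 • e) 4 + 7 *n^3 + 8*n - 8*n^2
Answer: c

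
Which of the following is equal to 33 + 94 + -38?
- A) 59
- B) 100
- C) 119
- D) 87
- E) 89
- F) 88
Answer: E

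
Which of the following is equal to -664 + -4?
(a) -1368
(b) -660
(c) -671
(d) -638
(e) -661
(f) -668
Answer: f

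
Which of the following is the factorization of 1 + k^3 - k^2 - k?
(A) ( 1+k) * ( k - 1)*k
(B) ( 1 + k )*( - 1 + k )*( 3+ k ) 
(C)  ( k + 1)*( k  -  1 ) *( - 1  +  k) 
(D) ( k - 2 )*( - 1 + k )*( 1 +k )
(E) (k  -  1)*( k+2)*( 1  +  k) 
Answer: C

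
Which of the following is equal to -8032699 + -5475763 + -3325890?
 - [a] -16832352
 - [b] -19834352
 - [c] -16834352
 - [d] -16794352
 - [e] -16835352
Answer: c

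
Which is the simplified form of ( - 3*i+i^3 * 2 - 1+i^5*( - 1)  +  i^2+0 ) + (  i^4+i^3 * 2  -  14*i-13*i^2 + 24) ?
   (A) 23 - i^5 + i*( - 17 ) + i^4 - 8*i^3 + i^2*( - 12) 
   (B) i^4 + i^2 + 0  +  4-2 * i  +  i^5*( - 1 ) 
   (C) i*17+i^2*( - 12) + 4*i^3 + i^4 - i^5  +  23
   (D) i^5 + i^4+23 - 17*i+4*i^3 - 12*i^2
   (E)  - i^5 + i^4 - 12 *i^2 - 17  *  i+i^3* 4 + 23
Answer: E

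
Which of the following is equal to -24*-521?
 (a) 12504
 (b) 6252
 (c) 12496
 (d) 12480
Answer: a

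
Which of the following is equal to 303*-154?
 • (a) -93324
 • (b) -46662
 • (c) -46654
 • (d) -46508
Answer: b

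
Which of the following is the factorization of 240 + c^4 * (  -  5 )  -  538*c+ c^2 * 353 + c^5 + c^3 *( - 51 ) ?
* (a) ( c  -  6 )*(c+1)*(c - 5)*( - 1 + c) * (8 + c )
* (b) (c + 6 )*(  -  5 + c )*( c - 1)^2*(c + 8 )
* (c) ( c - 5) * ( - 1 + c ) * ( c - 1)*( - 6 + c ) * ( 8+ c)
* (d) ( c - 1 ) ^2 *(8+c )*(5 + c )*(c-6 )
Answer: c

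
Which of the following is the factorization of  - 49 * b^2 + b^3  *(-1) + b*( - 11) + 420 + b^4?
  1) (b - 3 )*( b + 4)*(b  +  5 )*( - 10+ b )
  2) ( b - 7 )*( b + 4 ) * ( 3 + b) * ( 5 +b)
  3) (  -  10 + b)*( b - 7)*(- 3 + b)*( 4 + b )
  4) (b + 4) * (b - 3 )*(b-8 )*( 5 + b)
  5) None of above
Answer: 5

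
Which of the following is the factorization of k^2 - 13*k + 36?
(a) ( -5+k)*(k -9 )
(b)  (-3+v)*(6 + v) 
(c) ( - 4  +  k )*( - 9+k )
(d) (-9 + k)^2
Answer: c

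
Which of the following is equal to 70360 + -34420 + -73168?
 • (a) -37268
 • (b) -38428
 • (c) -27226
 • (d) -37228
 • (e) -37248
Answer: d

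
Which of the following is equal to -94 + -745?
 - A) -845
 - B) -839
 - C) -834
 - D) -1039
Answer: B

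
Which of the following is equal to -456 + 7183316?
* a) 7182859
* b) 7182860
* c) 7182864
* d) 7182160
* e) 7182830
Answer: b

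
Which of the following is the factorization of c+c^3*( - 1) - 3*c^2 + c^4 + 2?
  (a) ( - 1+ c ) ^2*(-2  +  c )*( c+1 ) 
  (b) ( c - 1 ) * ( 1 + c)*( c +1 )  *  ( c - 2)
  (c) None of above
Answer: b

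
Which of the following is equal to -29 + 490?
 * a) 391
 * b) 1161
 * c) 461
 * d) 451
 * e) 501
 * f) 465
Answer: c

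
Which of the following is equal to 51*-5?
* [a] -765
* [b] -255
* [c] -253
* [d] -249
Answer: b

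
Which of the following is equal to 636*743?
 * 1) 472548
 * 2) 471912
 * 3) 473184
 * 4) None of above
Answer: 1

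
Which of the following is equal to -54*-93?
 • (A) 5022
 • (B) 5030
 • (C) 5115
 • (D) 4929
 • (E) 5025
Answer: A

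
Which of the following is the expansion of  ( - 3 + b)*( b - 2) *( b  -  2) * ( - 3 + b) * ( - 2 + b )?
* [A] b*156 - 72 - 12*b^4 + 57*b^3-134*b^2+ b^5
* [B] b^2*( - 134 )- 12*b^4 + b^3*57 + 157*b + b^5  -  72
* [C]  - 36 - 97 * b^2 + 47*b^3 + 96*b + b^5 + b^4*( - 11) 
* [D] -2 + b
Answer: A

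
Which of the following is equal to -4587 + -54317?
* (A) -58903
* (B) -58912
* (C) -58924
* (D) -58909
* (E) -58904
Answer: E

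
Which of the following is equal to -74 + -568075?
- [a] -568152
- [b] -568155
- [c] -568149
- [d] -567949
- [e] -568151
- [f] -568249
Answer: c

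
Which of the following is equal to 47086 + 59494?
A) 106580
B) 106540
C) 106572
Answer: A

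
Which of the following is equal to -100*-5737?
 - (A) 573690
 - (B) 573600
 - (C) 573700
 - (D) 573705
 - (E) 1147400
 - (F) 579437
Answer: C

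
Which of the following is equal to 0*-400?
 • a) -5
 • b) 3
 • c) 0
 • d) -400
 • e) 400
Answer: c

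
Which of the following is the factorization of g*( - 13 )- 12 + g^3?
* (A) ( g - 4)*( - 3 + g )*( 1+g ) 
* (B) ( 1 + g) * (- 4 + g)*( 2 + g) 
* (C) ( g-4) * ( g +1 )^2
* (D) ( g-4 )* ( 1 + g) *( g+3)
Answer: D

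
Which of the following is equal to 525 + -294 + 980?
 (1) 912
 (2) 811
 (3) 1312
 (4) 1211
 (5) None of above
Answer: 4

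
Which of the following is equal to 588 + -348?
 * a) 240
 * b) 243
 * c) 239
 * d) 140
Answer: a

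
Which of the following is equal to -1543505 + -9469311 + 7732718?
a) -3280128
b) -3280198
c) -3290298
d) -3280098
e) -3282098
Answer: d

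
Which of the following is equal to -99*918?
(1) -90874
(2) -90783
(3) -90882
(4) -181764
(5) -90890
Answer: 3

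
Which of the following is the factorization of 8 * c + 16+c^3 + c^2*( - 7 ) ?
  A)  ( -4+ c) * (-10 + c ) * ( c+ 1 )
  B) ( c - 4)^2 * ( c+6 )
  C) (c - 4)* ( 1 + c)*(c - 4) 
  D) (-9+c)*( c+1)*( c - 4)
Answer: C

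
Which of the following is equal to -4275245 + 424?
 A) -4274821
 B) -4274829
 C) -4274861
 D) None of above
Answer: A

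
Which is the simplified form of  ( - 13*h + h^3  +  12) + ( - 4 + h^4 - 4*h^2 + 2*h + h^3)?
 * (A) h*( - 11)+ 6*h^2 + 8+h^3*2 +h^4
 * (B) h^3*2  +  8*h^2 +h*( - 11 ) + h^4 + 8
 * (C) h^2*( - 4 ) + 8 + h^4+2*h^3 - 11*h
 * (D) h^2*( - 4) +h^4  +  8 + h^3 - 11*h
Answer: C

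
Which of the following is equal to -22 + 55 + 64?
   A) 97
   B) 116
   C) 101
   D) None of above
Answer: A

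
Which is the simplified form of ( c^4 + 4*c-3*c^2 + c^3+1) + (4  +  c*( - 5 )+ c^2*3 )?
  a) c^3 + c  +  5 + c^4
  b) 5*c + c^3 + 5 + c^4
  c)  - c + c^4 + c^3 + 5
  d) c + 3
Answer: c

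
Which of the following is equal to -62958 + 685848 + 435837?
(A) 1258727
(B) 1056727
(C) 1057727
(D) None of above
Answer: D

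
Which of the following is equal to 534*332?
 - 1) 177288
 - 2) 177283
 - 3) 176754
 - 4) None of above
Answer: 1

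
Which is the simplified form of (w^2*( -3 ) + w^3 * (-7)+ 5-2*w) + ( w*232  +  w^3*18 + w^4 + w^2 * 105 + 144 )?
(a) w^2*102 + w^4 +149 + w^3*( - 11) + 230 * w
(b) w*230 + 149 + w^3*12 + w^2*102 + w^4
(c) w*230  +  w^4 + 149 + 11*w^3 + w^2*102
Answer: c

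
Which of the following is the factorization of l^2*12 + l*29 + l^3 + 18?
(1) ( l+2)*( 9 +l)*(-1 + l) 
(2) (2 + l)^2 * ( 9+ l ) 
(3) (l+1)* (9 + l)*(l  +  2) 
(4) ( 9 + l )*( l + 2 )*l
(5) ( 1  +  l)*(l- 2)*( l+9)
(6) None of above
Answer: 3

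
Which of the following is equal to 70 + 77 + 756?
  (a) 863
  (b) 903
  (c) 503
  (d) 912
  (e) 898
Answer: b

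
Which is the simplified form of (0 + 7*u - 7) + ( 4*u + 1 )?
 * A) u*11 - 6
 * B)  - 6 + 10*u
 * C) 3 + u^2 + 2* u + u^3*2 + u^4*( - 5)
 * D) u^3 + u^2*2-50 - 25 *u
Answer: A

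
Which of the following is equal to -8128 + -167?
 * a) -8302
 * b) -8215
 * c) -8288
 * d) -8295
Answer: d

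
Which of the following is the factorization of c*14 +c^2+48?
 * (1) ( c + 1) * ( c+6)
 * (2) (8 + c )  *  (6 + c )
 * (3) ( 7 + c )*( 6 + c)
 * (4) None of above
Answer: 2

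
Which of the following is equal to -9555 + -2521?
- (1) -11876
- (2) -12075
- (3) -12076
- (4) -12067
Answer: 3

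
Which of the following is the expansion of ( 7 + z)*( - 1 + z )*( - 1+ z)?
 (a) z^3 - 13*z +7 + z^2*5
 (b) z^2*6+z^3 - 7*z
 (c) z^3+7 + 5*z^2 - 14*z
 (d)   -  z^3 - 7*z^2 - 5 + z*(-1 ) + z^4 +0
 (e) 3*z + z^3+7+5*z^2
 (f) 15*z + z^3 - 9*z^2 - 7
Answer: a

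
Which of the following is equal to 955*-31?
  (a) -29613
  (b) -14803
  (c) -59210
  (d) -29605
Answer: d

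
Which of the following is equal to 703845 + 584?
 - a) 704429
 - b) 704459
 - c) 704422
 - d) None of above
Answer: a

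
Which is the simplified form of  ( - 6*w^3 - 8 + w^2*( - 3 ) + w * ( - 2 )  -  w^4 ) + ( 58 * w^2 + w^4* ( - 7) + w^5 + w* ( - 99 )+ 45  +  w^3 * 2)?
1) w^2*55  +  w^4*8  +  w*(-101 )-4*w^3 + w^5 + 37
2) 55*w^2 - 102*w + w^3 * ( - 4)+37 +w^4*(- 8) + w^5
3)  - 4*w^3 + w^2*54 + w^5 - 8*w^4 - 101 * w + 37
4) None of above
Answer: 4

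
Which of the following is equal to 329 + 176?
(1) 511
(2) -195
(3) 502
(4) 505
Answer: 4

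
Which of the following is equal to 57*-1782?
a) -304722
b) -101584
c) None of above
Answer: c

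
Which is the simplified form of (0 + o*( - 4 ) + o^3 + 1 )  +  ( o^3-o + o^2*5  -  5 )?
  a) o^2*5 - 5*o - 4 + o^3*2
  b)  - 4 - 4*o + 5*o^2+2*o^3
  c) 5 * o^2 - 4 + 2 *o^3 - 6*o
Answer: a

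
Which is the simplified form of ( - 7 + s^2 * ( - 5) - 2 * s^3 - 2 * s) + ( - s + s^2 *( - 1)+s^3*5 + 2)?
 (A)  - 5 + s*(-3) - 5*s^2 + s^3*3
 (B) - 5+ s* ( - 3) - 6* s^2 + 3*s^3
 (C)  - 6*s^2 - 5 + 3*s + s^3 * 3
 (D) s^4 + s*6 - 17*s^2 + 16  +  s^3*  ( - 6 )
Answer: B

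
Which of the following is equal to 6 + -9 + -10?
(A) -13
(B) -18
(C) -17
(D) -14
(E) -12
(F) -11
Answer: A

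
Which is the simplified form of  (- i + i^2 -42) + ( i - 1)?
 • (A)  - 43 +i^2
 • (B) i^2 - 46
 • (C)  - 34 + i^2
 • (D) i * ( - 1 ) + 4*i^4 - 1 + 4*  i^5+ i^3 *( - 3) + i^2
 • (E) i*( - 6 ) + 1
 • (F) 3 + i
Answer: A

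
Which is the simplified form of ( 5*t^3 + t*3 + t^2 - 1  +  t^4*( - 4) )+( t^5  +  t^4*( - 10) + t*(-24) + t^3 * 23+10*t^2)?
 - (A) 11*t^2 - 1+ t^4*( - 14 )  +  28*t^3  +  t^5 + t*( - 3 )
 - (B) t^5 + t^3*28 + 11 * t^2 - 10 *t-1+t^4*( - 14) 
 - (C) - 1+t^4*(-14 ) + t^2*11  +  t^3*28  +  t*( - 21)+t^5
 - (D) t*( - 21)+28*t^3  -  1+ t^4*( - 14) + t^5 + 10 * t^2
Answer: C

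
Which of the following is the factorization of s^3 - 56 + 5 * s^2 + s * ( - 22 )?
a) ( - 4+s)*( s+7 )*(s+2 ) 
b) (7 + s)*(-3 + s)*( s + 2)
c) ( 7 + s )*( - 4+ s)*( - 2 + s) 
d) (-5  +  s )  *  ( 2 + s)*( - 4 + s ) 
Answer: a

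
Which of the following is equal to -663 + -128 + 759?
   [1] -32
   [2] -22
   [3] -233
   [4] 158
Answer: 1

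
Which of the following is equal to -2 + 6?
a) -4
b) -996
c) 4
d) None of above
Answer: c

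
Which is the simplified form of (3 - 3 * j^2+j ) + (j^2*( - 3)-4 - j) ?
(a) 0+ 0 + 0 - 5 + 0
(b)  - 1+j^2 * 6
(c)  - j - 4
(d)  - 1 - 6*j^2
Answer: d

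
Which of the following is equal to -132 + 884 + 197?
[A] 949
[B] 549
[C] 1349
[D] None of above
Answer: A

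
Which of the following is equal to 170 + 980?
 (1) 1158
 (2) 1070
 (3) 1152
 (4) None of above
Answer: 4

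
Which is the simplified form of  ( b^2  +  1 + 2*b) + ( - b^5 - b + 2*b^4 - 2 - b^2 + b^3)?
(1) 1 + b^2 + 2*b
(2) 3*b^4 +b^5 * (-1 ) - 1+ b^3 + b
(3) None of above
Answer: 3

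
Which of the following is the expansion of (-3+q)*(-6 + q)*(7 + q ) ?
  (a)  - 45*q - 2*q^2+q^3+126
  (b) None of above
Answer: a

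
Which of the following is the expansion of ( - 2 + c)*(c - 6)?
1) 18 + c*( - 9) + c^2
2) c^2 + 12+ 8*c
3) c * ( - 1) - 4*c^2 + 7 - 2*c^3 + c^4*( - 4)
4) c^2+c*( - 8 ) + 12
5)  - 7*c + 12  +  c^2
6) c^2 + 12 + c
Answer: 4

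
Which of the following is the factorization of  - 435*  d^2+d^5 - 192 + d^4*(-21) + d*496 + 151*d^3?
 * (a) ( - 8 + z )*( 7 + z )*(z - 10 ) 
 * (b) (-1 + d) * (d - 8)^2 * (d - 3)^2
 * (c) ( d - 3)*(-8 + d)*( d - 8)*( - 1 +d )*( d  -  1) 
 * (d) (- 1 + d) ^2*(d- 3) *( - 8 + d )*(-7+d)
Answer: c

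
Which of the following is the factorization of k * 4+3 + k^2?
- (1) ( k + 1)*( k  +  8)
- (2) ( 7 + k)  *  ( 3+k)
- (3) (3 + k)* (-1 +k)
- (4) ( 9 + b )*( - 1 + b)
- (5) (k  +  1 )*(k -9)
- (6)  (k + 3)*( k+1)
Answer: 6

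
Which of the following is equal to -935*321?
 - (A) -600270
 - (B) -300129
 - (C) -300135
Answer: C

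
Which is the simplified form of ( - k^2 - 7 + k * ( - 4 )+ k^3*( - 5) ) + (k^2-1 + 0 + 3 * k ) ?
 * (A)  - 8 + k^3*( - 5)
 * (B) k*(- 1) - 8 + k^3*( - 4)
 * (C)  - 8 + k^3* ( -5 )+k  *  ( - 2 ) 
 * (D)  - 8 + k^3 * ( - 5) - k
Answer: D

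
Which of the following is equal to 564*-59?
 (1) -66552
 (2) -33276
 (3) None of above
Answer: 2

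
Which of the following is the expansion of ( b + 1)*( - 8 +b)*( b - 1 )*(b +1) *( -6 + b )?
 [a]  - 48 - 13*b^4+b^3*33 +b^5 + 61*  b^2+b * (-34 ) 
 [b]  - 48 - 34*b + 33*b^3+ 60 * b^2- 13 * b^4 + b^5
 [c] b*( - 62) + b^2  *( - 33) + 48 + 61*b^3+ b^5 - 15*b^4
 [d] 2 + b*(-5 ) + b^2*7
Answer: a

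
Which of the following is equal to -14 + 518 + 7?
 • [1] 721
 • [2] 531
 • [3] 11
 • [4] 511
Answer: 4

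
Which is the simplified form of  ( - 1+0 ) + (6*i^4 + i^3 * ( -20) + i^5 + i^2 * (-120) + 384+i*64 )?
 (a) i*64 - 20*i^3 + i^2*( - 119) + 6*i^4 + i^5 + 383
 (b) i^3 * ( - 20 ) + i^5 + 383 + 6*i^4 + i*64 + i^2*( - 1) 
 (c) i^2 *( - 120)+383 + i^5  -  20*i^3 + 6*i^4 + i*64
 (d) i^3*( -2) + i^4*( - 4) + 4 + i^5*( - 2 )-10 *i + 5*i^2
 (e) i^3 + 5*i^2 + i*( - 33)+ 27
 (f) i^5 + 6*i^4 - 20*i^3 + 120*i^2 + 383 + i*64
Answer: c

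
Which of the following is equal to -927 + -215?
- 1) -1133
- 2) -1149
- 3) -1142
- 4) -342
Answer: 3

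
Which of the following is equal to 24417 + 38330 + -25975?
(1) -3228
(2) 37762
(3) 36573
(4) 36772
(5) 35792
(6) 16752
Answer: 4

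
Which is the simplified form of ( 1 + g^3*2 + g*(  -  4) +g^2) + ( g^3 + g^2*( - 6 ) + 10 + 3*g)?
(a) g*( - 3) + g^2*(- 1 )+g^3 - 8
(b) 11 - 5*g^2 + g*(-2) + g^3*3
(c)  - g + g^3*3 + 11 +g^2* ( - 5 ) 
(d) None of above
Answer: c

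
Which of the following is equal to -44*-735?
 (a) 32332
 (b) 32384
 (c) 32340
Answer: c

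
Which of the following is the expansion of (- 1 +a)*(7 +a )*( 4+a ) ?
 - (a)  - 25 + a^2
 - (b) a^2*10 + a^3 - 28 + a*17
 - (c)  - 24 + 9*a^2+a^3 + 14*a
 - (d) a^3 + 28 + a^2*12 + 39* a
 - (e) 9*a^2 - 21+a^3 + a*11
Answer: b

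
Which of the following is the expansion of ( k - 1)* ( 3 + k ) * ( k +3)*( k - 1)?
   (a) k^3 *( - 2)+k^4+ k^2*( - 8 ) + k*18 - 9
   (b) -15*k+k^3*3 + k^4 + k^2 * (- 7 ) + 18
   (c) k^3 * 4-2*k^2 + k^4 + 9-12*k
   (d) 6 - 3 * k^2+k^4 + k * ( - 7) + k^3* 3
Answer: c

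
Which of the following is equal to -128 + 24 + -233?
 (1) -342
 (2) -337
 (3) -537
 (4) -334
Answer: 2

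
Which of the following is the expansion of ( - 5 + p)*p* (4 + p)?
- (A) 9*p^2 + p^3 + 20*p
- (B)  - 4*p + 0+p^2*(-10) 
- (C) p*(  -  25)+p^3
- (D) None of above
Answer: D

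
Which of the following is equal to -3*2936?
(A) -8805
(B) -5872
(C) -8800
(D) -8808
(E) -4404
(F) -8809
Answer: D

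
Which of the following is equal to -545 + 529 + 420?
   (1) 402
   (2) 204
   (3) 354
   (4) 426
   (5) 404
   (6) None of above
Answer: 5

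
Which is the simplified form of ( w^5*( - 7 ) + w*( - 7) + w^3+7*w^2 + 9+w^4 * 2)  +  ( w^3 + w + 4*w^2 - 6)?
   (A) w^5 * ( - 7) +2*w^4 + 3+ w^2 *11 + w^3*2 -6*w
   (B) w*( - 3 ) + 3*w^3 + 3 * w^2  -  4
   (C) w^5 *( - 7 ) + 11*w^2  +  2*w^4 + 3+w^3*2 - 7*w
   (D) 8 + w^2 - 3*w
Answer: A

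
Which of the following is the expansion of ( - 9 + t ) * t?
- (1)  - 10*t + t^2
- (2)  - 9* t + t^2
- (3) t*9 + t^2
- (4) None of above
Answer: 2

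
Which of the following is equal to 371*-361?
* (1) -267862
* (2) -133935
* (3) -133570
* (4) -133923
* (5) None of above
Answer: 5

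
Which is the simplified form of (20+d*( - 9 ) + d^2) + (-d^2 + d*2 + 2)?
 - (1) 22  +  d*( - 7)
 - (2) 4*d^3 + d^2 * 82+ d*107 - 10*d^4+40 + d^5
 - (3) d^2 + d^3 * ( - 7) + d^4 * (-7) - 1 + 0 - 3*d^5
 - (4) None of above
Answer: 1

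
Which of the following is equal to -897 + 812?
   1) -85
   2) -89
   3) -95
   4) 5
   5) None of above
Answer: 1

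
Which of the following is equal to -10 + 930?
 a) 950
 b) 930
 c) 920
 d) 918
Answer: c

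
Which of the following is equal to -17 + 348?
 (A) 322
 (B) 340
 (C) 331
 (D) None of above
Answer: C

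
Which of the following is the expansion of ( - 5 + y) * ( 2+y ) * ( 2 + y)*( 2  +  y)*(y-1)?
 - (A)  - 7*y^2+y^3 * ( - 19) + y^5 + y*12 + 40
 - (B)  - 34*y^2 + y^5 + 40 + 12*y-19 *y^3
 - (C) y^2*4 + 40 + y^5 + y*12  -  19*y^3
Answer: B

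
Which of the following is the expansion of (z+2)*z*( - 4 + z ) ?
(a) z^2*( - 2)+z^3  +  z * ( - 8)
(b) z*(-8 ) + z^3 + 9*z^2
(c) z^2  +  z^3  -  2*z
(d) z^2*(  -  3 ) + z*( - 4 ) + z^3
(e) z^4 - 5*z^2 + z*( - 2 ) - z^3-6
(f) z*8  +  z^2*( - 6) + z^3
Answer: a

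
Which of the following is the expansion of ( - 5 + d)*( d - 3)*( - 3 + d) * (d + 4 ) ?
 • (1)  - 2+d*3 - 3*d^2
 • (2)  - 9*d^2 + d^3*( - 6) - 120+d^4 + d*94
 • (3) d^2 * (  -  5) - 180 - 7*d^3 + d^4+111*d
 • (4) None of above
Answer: 3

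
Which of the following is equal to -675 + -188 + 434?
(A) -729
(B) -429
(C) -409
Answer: B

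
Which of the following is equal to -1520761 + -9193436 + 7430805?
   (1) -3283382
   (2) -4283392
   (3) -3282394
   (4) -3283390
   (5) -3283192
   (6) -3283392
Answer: 6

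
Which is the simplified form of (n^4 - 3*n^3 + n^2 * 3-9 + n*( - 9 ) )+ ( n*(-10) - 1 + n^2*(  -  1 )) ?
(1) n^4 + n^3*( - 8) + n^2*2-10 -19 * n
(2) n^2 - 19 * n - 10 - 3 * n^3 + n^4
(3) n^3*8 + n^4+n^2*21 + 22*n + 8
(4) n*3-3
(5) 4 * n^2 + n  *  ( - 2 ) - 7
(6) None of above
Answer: 6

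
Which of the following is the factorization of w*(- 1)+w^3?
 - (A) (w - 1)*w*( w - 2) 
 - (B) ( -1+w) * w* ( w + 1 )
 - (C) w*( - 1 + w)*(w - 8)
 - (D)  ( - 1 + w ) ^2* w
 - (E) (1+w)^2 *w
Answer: B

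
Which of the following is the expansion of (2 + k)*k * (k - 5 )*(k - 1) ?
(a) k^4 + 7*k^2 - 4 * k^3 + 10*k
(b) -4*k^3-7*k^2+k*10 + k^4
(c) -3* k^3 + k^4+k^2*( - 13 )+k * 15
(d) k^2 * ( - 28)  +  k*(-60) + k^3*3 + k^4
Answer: b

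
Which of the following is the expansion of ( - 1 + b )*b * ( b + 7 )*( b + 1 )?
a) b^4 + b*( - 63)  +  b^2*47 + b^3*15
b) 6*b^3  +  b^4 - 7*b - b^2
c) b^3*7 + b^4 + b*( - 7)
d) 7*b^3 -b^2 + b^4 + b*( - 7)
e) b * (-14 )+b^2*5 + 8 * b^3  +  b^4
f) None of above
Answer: d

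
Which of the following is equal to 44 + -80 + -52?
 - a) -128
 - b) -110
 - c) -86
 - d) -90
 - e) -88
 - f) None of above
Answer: e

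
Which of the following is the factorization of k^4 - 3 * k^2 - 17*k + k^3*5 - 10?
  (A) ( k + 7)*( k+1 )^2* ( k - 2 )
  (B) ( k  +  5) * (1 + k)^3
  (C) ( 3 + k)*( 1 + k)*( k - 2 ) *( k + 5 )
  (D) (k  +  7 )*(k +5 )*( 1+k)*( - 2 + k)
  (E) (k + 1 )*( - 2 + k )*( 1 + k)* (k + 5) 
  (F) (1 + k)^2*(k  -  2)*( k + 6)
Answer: E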